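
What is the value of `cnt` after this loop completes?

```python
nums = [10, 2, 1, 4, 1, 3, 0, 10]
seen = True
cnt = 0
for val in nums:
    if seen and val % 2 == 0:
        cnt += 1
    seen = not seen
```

Count even values at even positions
`cnt` takes the values: 0 → 1 → 2

Answer: 2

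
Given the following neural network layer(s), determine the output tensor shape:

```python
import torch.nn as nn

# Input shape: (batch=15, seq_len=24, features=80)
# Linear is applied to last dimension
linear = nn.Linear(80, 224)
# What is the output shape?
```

Input: (15, 24, 80) -> Output: (15, 24, 224)

Answer: (15, 24, 224)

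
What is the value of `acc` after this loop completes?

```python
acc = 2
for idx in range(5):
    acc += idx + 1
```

Start at 2, add 1 to 5 = 17
`acc` takes the values: 2 → 3 → 5 → 8 → 12 → 17

Answer: 17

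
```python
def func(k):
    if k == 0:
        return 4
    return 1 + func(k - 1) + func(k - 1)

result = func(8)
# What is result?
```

func(k) = 1 + 2·func(k-1), func(0)=4. Closed form: (4+1)·2^8 - 1 = 1279.

Answer: 1279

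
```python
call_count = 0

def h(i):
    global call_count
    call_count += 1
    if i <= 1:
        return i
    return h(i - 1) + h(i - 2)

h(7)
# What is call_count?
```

Calls(i) = 1 + Calls(i-1) + Calls(i-2); Calls(0)=Calls(1)=1. For i=7 this gives 41.

Answer: 41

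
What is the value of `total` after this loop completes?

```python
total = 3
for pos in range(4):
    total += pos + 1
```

Start at 3, add 1 to 4 = 13
`total` takes the values: 3 → 4 → 6 → 9 → 13

Answer: 13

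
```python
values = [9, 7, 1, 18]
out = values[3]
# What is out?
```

Trace:
`values = [9, 7, 1, 18]` → values = [9, 7, 1, 18]
`out = values[3]` → out = 18
So out = 18

Answer: 18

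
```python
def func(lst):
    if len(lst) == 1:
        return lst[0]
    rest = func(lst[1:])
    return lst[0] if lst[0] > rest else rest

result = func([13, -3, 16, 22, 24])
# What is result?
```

Recursive max over [13, -3, 16, 22, 24] = 24

Answer: 24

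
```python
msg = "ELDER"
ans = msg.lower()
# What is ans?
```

Trace:
`msg = "ELDER"` → msg = 'ELDER'
`ans = msg.lower()` → ans = 'elder'
So ans = 'elder'

Answer: 'elder'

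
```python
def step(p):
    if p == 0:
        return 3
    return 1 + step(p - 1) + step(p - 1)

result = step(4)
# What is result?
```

step(p) = 1 + 2·step(p-1), step(0)=3. Closed form: (3+1)·2^4 - 1 = 63.

Answer: 63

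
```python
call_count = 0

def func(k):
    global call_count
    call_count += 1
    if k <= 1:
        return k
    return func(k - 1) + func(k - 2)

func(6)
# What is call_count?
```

Calls(k) = 1 + Calls(k-1) + Calls(k-2); Calls(0)=Calls(1)=1. For k=6 this gives 25.

Answer: 25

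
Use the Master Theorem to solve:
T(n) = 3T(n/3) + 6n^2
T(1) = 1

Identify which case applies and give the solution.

a=3, b=3, f(n)=6n^2. log_3(3) = 1. Since c=2 > 1 and the regularity condition holds (3(n/3)^2 = (3/3^2)n^2 with 3/3^2 < 1), Case 3 applies: T(n) = Θ(f(n)) = O(n^2).

Answer: O(n^2) - Case 3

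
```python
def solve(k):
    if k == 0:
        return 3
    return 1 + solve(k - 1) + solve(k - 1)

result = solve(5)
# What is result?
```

solve(k) = 1 + 2·solve(k-1), solve(0)=3. Closed form: (3+1)·2^5 - 1 = 127.

Answer: 127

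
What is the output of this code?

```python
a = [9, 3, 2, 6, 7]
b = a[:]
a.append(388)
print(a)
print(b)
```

Key concept: slice [:] creates copy.
Step by step:
`a = [9, 3, 2, 6, 7]` → a = [9, 3, 2, 6, 7]
`b = a[:]` → b = [9, 3, 2, 6, 7]
`a.append(388)` → a = [9, 3, 2, 6, 7, 388]
`print(a)` → prints [9, 3, 2, 6, 7, 388]
`print(b)` → prints [9, 3, 2, 6, 7]

Answer:
[9, 3, 2, 6, 7, 388]
[9, 3, 2, 6, 7]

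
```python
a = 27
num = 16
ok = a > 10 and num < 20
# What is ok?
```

Trace:
`a = 27` → a = 27
`num = 16` → num = 16
`ok = a > 10 and num < 20` → ok = True
So ok = True

Answer: True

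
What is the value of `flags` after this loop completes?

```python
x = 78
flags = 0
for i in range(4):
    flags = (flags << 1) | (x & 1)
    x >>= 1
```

Reverse lowest 4 bits of 78
`flags` takes the values: 0 → 1 → 3 → 7

Answer: 7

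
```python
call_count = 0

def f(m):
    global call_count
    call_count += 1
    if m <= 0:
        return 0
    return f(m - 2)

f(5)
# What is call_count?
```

Linear recursion stepping by 2: 4 calls from m=5 down to ≤0.

Answer: 4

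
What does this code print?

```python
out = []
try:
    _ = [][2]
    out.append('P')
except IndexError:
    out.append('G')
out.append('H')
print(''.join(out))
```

Execution trace: 'G' (except IndexError) → 'H' (after the try/except). Output: GH

Answer: GH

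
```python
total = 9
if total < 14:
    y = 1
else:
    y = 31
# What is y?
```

Trace:
`total = 9` → total = 9
`if total < 14: ...` → total < 14 is True → y = 1
So y = 1

Answer: 1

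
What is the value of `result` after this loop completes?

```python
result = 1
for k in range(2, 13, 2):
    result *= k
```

Product of even numbers 2 to 12
`result` takes the values: 1 → 2 → 8 → 48 → 384 → 3840 → 46080

Answer: 46080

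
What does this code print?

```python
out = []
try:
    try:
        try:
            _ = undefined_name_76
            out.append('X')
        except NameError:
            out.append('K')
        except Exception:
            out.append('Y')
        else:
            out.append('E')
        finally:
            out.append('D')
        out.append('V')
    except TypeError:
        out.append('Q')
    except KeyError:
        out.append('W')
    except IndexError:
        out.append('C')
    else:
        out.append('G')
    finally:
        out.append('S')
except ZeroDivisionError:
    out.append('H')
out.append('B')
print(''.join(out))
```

Execution trace: 'K' (inner except NameError) → 'D' (inner finally) → 'V' (try body, no exception) → 'G' (else) → 'S' (finally) → 'B' (after the try/except). Output: KDVGSB

Answer: KDVGSB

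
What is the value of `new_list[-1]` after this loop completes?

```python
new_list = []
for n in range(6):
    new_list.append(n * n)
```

Last element of squares 0 to 5
`new_list` takes the values: [] → [0] → [0, 1] → [0, 1, 4] → [0, 1, 4, 9] → [0, 1, 4, 9, 16] → [0, 1, 4, 9, 16, 25]
So `new_list[-1]` = 25

Answer: 25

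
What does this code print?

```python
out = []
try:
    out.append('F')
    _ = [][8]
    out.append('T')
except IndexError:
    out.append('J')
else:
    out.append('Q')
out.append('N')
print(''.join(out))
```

Execution trace: 'F' (try body) → 'J' (except IndexError) → 'N' (after the try/except). Output: FJN

Answer: FJN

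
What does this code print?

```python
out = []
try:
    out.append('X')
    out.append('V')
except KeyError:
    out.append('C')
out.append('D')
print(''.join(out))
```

Execution trace: 'X' (try body) → 'V' (try body, no exception) → 'D' (after the try/except). Output: XVD

Answer: XVD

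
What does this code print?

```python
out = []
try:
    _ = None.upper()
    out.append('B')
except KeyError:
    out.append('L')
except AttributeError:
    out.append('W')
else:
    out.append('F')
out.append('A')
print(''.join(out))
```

Execution trace: 'W' (except AttributeError) → 'A' (after the try/except). Output: WA

Answer: WA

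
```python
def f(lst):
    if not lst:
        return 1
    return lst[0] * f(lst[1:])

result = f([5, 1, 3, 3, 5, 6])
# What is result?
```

Product over [5, 1, 3, 3, 5, 6] = 5 * 1 * 3 * 3 * 5 * 6 = 1350

Answer: 1350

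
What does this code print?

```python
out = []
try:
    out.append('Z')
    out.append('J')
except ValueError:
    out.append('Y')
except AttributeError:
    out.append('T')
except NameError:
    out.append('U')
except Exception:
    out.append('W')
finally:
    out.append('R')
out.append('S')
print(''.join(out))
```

Execution trace: 'Z' (try body) → 'J' (try body, no exception) → 'R' (finally) → 'S' (after the try/except). Output: ZJRS

Answer: ZJRS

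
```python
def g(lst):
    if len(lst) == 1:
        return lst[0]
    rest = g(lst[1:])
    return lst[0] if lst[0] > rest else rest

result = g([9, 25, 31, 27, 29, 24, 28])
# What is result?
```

Recursive max over [9, 25, 31, 27, 29, 24, 28] = 31

Answer: 31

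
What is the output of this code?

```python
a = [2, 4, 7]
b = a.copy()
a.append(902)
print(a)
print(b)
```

Key concept: list.copy() creates independent copy.
Step by step:
`a = [2, 4, 7]` → a = [2, 4, 7]
`b = a.copy()` → b = [2, 4, 7]
`a.append(902)` → a = [2, 4, 7, 902]
`print(a)` → prints [2, 4, 7, 902]
`print(b)` → prints [2, 4, 7]

Answer:
[2, 4, 7, 902]
[2, 4, 7]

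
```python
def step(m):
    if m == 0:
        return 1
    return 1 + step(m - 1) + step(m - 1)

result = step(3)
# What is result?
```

step(m) = 1 + 2·step(m-1), step(0)=1. Closed form: (1+1)·2^3 - 1 = 15.

Answer: 15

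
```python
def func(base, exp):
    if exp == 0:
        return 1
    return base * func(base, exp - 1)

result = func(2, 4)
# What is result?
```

func(2, 4) = 2 * 2 * 2 * 2 = 16

Answer: 16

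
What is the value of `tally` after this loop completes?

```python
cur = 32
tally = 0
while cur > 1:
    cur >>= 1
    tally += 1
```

Count right shifts until 1
`tally` takes the values: 0 → 1 → 2 → 3 → 4 → 5

Answer: 5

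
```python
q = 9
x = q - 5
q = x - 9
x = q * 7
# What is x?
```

Trace:
`q = 9` → q = 9
`x = q - 5` → x = 4
`q = x - 9` → q = -5
`x = q * 7` → x = -35
So x = -35

Answer: -35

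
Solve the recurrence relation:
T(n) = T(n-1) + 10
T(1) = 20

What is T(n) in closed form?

Unrolling: T(n) = T(1) + 10·(n-1) = 20 + 10(n-1) = 10n + 10.

Answer: T(n) = 10n + 10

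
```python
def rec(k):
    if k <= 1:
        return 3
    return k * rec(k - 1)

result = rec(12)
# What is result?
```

rec(12) = 12 * 11 * 10 * 9 * 8 * 7 * 6 * 5 * 4 * 3 * 2 * 3 = 1437004800

Answer: 1437004800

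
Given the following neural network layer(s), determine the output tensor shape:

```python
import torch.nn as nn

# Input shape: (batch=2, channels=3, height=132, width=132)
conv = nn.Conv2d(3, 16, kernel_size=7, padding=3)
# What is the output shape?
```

Input: (2, 3, 132, 132) -> Output: (2, 16, 132, 132)

Answer: (2, 16, 132, 132)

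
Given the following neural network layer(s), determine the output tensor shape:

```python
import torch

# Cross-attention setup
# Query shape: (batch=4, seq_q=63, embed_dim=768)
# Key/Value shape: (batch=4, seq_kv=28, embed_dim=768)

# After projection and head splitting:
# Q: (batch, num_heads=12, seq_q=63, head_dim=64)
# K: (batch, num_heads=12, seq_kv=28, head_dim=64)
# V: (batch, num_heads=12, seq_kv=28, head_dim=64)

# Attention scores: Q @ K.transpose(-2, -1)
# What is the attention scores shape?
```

Input: (4, 63, 768) -> Output: (4, 12, 63, 28)

Answer: (4, 12, 63, 28)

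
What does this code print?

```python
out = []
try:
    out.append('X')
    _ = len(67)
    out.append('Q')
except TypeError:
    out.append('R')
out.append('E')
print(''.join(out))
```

Execution trace: 'X' (try body) → 'R' (except TypeError) → 'E' (after the try/except). Output: XRE

Answer: XRE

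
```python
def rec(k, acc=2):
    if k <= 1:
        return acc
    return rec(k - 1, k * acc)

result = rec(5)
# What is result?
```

Accumulator trace (n, acc): (5, 2) -> (4, 10) -> (3, 40) -> (2, 120) -> (1, 240) -> return 240

Answer: 240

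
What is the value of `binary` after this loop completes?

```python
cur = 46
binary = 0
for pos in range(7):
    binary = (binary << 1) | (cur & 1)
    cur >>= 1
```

Reverse lowest 7 bits of 46
`binary` takes the values: 0 → 1 → 3 → 7 → 14 → 29 → 58

Answer: 58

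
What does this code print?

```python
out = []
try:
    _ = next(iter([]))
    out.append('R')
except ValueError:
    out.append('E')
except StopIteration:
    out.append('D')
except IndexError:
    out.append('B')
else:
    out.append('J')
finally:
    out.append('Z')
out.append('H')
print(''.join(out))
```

Execution trace: 'D' (except StopIteration) → 'Z' (finally) → 'H' (after the try/except). Output: DZH

Answer: DZH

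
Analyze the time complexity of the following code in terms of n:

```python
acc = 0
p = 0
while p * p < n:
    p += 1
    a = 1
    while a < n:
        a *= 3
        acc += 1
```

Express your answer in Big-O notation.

Each loop level contributes: √n × log n. Multiplying the contributions gives O(√n log n).

Answer: O(√n log n)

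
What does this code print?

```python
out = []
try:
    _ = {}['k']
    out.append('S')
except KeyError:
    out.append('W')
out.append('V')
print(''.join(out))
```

Execution trace: 'W' (except KeyError) → 'V' (after the try/except). Output: WV

Answer: WV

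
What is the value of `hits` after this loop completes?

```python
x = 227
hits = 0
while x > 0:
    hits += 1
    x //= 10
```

Count digits by repeated division by 10
`hits` takes the values: 0 → 1 → 2 → 3

Answer: 3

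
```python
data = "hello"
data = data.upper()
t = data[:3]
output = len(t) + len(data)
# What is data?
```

Trace:
`data = "hello"` → data = 'hello'
`data = data.upper()` → data = 'HELLO'
`t = data[:3]` → t = 'HEL'
`output = len(t) + len(data)` → output = 8
So data = 'HELLO'

Answer: 'HELLO'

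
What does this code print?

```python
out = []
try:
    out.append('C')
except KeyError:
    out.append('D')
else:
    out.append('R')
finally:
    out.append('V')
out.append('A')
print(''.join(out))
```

Execution trace: 'C' (try body, no exception) → 'R' (else) → 'V' (finally) → 'A' (after the try/except). Output: CRVA

Answer: CRVA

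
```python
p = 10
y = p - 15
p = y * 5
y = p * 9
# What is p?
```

Trace:
`p = 10` → p = 10
`y = p - 15` → y = -5
`p = y * 5` → p = -25
`y = p * 9` → y = -225
So p = -25

Answer: -25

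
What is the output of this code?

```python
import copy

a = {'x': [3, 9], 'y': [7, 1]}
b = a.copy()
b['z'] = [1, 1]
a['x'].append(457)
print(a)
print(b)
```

Key concept: shallow copy of dict with mutable values.
Step by step:
`a = {'x': [3, 9], 'y': [7, 1]}` → a = {'x': [3, 9], 'y': [7, 1]}
`b = a.copy()` → b = {'x': [3, 9], 'y': [7, 1]}
`b['z'] = [1, 1]` → b = {'x': [3, 9], 'y': [7, 1], 'z': [1, 1]}
`a['x'].append(457)` → a = {'x': [3, 9, 457], 'y': [7, 1]}; b = {'x': [3, 9, 457], 'y': [7, 1], 'z': [1, 1]}
`print(a)` → prints {'x': [3, 9, 457], 'y': [7, 1]}
`print(b)` → prints {'x': [3, 9, 457], 'y': [7, 1], 'z': [1, 1]}

Answer:
{'x': [3, 9, 457], 'y': [7, 1]}
{'x': [3, 9, 457], 'y': [7, 1], 'z': [1, 1]}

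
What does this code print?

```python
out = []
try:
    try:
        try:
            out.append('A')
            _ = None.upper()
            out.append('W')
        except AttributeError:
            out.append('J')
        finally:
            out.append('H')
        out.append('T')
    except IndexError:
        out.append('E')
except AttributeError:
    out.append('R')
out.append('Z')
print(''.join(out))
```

Execution trace: 'A' (inner try body) → 'J' (inner except AttributeError) → 'H' (inner finally) → 'T' (try body, no exception) → 'Z' (after the try/except). Output: AJHTZ

Answer: AJHTZ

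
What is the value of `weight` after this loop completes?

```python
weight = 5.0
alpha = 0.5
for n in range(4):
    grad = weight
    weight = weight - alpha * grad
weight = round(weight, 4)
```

Gradient descent: w = 5.0 * (1 - 0.5)^4
`weight` takes the values: 5.0 → 2.5 → 1.25 → 0.625 → 0.3125

Answer: 0.3125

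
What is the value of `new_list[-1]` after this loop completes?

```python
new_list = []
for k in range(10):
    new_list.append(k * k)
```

Last element of squares 0 to 9
`new_list` takes the values: [] → [0] → [0, 1] → [0, 1, 4] → [0, 1, 4, 9] → [0, 1, 4, 9, 16] → [0, 1, 4, 9, 16, 25] → [0, 1, 4, 9, 16, 25, 36] → [0, 1, 4, 9, 16, 25, 36, 49] → [0, 1, 4, 9, 16, 25, 36, 49, 64] → [0, 1, 4, 9, 16, 25, 36, 49, 64, 81]
So `new_list[-1]` = 81

Answer: 81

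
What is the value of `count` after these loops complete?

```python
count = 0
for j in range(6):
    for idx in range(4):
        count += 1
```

6 * 4 = 24
`count` takes the values: 0 → 1 → 2 → 3 → 4 → 5 → 6 → 7 → 8 → 9 → 10 → 11 → 12 → 13 → 14 → 15 → 16 → 17 → 18 → 19 → 20 → 21 → 22 → 23 → 24

Answer: 24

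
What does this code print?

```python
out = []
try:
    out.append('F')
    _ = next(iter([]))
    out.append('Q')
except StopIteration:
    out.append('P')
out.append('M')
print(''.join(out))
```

Execution trace: 'F' (try body) → 'P' (except StopIteration) → 'M' (after the try/except). Output: FPM

Answer: FPM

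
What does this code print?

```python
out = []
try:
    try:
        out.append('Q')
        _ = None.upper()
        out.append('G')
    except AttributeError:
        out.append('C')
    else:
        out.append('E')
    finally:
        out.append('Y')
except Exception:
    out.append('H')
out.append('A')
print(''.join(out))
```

Execution trace: 'Q' (inner try body) → 'C' (inner except AttributeError) → 'Y' (inner finally) → 'A' (after the try/except). Output: QCYA

Answer: QCYA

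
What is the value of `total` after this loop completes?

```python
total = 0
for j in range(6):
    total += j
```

Sum of 0 to 5 = 15
`total` takes the values: 0 → 1 → 3 → 6 → 10 → 15

Answer: 15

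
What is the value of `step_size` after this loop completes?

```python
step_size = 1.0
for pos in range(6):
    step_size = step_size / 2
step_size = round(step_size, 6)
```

Halving LR 6 times: 1 / 2^6
`step_size` takes the values: 1.0 → 0.5 → 0.25 → 0.125 → 0.0625 → 0.03125 → 0.015625

Answer: 0.015625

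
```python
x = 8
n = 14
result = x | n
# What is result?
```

Trace:
`x = 8` → x = 8
`n = 14` → n = 14
`result = x | n` → result = 14
So result = 14

Answer: 14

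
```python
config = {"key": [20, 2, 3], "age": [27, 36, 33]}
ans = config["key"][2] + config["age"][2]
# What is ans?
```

Trace:
`config = {"key": [20, 2, 3], "age": [27, 36, 33]}` → config = {'key': [20, 2, 3], 'age': [27, 36, 33]}
`ans = config["key"][2] + config["age"][2]` → ans = 36
So ans = 36

Answer: 36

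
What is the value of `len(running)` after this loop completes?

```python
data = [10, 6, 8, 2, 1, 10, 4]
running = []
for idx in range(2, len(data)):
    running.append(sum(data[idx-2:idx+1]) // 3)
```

Number of 3-element averages
`running` takes the values: [] → [8] → [8, 5] → [8, 5, 3] → [8, 5, 3, 4] → [8, 5, 3, 4, 5]
So `len(running)` = 5

Answer: 5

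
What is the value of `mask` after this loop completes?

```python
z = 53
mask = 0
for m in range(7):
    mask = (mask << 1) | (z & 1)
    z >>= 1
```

Reverse lowest 7 bits of 53
`mask` takes the values: 0 → 1 → 2 → 5 → 10 → 21 → 43 → 86

Answer: 86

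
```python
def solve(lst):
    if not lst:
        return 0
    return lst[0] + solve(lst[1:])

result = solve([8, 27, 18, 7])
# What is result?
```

8 + 27 + 18 + 7 + 0 = 60

Answer: 60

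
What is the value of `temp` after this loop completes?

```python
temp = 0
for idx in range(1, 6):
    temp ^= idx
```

XOR of 1 to 5
`temp` takes the values: 0 → 1 → 3 → 0 → 4 → 1

Answer: 1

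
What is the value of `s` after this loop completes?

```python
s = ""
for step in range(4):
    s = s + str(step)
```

Concatenate digits 0 to 3
`s` takes the values: "" → "0" → "01" → "012" → "0123"

Answer: "0123"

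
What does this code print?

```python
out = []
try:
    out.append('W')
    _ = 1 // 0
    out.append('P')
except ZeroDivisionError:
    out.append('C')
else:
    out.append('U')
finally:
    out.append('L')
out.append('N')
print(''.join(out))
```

Execution trace: 'W' (try body) → 'C' (except ZeroDivisionError) → 'L' (finally) → 'N' (after the try/except). Output: WCLN

Answer: WCLN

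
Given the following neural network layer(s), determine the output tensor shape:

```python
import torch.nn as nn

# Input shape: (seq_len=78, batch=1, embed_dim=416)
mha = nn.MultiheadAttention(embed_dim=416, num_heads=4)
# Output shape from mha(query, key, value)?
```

Input: (78, 1, 416) -> Output: (78, 1, 416)

Answer: (78, 1, 416)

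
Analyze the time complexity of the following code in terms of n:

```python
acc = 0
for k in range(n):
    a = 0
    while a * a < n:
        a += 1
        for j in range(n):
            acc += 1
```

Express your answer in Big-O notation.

Each loop level contributes: n × √n × n. Multiplying the contributions gives O(n^2√n).

Answer: O(n^2√n)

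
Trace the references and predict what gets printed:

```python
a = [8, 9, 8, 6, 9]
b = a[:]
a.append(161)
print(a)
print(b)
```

Key concept: slice [:] creates copy.
Step by step:
`a = [8, 9, 8, 6, 9]` → a = [8, 9, 8, 6, 9]
`b = a[:]` → b = [8, 9, 8, 6, 9]
`a.append(161)` → a = [8, 9, 8, 6, 9, 161]
`print(a)` → prints [8, 9, 8, 6, 9, 161]
`print(b)` → prints [8, 9, 8, 6, 9]

Answer:
[8, 9, 8, 6, 9, 161]
[8, 9, 8, 6, 9]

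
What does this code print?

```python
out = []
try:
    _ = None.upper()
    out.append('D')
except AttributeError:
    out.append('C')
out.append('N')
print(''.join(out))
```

Execution trace: 'C' (except AttributeError) → 'N' (after the try/except). Output: CN

Answer: CN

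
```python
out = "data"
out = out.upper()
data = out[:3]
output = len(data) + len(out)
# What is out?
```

Trace:
`out = "data"` → out = 'data'
`out = out.upper()` → out = 'DATA'
`data = out[:3]` → data = 'DAT'
`output = len(data) + len(out)` → output = 7
So out = 'DATA'

Answer: 'DATA'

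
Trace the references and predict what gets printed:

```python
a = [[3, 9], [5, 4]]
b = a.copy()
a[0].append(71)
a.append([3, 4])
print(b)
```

Key concept: shallow copy with nested lists.
Step by step:
`a = [[3, 9], [5, 4]]` → a = [[3, 9], [5, 4]]
`b = a.copy()` → b = [[3, 9], [5, 4]]
`a[0].append(71)` → a = [[3, 9, 71], [5, 4]]; b = [[3, 9, 71], [5, 4]]
`a.append([3, 4])` → a = [[3, 9, 71], [5, 4], [3, 4]]
`print(b)` → prints [[3, 9, 71], [5, 4]]

Answer: [[3, 9, 71], [5, 4]]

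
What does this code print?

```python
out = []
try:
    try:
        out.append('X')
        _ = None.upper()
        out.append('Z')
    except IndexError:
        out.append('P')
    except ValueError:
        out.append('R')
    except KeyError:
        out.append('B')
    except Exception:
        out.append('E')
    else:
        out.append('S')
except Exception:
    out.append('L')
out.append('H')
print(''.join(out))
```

Execution trace: 'X' (inner try body) → 'E' (inner except Exception) → 'H' (after the try/except). Output: XEH

Answer: XEH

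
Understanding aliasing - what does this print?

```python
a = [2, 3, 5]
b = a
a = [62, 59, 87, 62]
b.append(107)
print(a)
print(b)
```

Key concept: rebinding vs mutation: a is rebound to a new list, b still points at the original.
Step by step:
`a = [2, 3, 5]` → a = [2, 3, 5]
`b = a` → b = [2, 3, 5] (same object as a)
`a = [62, 59, 87, 62]` → a = [62, 59, 87, 62]
`b.append(107)` → b = [2, 3, 5, 107]
`print(a)` → prints [62, 59, 87, 62]
`print(b)` → prints [2, 3, 5, 107]

Answer:
[62, 59, 87, 62]
[2, 3, 5, 107]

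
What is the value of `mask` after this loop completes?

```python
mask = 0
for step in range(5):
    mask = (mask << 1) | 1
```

Build 5 consecutive 1-bits: 0b11111
`mask` takes the values: 0 → 1 → 3 → 7 → 15 → 31

Answer: 31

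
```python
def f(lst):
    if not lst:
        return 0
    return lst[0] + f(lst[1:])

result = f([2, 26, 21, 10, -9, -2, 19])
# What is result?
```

2 + 26 + 21 + 10 + (-9) + (-2) + 19 + 0 = 67

Answer: 67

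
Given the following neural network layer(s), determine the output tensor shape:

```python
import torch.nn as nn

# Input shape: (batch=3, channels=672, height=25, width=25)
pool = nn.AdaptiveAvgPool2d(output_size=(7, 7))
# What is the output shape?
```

Input: (3, 672, 25, 25) -> Output: (3, 672, 7, 7)

Answer: (3, 672, 7, 7)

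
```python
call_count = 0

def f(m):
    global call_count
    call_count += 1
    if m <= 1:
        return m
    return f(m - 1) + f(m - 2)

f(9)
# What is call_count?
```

Calls(m) = 1 + Calls(m-1) + Calls(m-2); Calls(0)=Calls(1)=1. For m=9 this gives 109.

Answer: 109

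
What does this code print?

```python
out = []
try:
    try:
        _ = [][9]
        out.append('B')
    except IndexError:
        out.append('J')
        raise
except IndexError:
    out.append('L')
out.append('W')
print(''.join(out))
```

Execution trace: 'J' (inner except IndexError) → 'L' (outer except IndexError) → 'W' (after the try/except). Output: JLW

Answer: JLW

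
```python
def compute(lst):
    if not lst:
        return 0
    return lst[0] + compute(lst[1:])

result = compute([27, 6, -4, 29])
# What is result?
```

27 + 6 + (-4) + 29 + 0 = 58

Answer: 58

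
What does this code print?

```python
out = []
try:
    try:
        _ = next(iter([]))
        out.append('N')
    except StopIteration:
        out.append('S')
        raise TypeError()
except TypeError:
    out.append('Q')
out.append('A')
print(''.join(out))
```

Execution trace: 'S' (inner except StopIteration) → 'Q' (outer except TypeError) → 'A' (after the try/except). Output: SQA

Answer: SQA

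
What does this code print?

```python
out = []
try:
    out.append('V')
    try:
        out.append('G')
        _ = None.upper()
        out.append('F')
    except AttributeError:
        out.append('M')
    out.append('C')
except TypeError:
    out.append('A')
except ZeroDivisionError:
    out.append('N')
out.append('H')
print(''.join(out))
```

Execution trace: 'V' (try body) → 'G' (inner try body) → 'M' (inner except AttributeError) → 'C' (try body, no exception) → 'H' (after the try/except). Output: VGMCH

Answer: VGMCH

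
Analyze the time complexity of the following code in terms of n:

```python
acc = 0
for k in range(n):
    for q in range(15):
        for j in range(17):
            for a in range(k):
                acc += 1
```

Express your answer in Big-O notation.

Each loop level contributes: n × 1 × 1 × n. Multiplying the contributions gives O(n^2).

Answer: O(n^2)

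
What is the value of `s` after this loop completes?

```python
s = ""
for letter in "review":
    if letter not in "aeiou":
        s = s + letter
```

Remove vowels from 'review'
`s` takes the values: "" → "r" → "rv" → "rvw"

Answer: "rvw"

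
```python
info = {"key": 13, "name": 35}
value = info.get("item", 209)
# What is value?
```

Trace:
`info = {"key": 13, "name": 35}` → info = {'key': 13, 'name': 35}
`value = info.get("item", 209)` → value = 209
So value = 209

Answer: 209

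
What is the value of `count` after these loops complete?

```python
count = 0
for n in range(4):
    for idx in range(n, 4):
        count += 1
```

Upper triangle: 4 + 3 + ... + 1
`count` takes the values: 0 → 1 → 2 → 3 → 4 → 5 → 6 → 7 → 8 → 9 → 10

Answer: 10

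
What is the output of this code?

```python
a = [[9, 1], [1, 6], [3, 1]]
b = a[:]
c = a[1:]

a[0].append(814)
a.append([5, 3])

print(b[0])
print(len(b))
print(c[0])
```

Key concept: slice with nested mutation.
Step by step:
`a = [[9, 1], [1, 6], [3, 1]]` → a = [[9, 1], [1, 6], [3, 1]]
`b = a[:]` → b = [[9, 1], [1, 6], [3, 1]]
`c = a[1:]` → c = [[1, 6], [3, 1]]
`a[0].append(814)` → a = [[9, 1, 814], [1, 6], [3, 1]]; b = [[9, 1, 814], [1, 6], [3, 1]]
`a.append([5, 3])` → a = [[9, 1, 814], [1, 6], [3, 1], [5, 3]]
`print(b[0])` → prints [9, 1, 814]
`print(len(b))` → prints 3
`print(c[0])` → prints [1, 6]

Answer:
[9, 1, 814]
3
[1, 6]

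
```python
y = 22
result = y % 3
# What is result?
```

Trace:
`y = 22` → y = 22
`result = y % 3` → result = 1
So result = 1

Answer: 1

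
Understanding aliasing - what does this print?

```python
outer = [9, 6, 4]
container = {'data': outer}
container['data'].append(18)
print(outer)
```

Key concept: dict holds reference to list.
Step by step:
`outer = [9, 6, 4]` → outer = [9, 6, 4]
`container = {'data': outer}` → container = {'data': [9, 6, 4]}
`container['data'].append(18)` → outer = [9, 6, 4, 18]; container = {'data': [9, 6, 4, 18]}
`print(outer)` → prints [9, 6, 4, 18]

Answer: [9, 6, 4, 18]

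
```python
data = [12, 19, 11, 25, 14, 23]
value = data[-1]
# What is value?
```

Trace:
`data = [12, 19, 11, 25, 14, 23]` → data = [12, 19, 11, 25, 14, 23]
`value = data[-1]` → value = 23
So value = 23

Answer: 23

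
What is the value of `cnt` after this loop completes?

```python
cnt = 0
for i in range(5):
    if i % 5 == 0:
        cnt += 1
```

Count numbers divisible by 5 in range(5)
`cnt` takes the values: 0 → 1

Answer: 1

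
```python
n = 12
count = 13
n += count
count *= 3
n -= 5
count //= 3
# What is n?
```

Trace:
`n = 12` → n = 12
`count = 13` → count = 13
`n += count` → n = 25
`count *= 3` → count = 39
`n -= 5` → n = 20
`count //= 3` → count = 13
So n = 20

Answer: 20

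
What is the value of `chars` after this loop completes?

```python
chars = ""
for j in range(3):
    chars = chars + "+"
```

Repeat '+' 3 times
`chars` takes the values: "" → "+" → "++" → "+++"

Answer: "+++"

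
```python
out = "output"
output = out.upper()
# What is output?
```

Trace:
`out = "output"` → out = 'output'
`output = out.upper()` → output = 'OUTPUT'
So output = 'OUTPUT'

Answer: 'OUTPUT'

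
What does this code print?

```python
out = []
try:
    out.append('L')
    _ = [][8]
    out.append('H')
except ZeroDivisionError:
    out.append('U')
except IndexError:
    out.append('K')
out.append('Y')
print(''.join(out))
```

Execution trace: 'L' (try body) → 'K' (except IndexError) → 'Y' (after the try/except). Output: LKY

Answer: LKY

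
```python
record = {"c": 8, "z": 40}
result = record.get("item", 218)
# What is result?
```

Trace:
`record = {"c": 8, "z": 40}` → record = {'c': 8, 'z': 40}
`result = record.get("item", 218)` → result = 218
So result = 218

Answer: 218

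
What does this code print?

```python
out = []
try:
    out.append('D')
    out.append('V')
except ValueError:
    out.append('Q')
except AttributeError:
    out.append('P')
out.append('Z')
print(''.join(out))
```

Execution trace: 'D' (try body) → 'V' (try body, no exception) → 'Z' (after the try/except). Output: DVZ

Answer: DVZ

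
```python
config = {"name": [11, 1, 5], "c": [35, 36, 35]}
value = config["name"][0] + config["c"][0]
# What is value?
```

Trace:
`config = {"name": [11, 1, 5], "c": [35, 36, 35]}` → config = {'name': [11, 1, 5], 'c': [35, 36, 35]}
`value = config["name"][0] + config["c"][0]` → value = 46
So value = 46

Answer: 46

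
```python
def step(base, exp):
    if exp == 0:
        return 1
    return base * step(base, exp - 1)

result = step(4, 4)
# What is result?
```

step(4, 4) = 4 * 4 * 4 * 4 = 256

Answer: 256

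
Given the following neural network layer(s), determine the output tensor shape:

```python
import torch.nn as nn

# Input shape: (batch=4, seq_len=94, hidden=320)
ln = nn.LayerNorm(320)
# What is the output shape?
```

Input: (4, 94, 320) -> Output: (4, 94, 320)

Answer: (4, 94, 320)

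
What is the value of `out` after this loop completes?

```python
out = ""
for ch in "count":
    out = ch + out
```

Reverse 'count'
`out` takes the values: "" → "c" → "oc" → "uoc" → "nuoc" → "tnuoc"

Answer: "tnuoc"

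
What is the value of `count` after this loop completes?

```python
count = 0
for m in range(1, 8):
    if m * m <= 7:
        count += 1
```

Count numbers where m² ≤ 7
`count` takes the values: 0 → 1 → 2

Answer: 2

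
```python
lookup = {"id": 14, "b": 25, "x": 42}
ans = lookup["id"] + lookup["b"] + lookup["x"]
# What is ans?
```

Trace:
`lookup = {"id": 14, "b": 25, "x": 42}` → lookup = {'id': 14, 'b': 25, 'x': 42}
`ans = lookup["id"] + lookup["b"] + lookup["x"]` → ans = 81
So ans = 81

Answer: 81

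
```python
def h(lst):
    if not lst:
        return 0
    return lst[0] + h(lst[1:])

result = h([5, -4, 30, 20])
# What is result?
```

5 + (-4) + 30 + 20 + 0 = 51

Answer: 51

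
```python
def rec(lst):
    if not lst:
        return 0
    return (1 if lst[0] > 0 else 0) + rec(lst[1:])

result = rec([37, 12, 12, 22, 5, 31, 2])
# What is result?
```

Count of positive elements in [37, 12, 12, 22, 5, 31, 2] = 7

Answer: 7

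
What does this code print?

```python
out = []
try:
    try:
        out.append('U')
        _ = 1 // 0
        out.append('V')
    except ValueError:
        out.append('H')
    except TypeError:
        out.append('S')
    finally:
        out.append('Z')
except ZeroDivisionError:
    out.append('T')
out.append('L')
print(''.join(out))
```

Execution trace: 'U' (try body) → 'Z' (finally) → 'T' (outer except ZeroDivisionError) → 'L' (after the try/except). Output: UZTL

Answer: UZTL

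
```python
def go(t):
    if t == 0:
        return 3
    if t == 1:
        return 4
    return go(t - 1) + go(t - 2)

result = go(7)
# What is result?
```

Build up from base cases: go(0)=3, go(1)=4, go(2)=7, go(3)=11, go(4)=18, go(5)=29, go(6)=47, ..., go(7)=76

Answer: 76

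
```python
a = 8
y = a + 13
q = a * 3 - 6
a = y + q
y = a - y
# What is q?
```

Trace:
`a = 8` → a = 8
`y = a + 13` → y = 21
`q = a * 3 - 6` → q = 18
`a = y + q` → a = 39
`y = a - y` → y = 18
So q = 18

Answer: 18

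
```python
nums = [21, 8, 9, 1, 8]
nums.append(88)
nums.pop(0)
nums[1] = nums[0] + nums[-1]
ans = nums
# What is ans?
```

Trace:
`nums = [21, 8, 9, 1, 8]` → nums = [21, 8, 9, 1, 8]
`nums.append(88)` → nums = [21, 8, 9, 1, 8, 88]
`nums.pop(0)` → nums = [8, 9, 1, 8, 88]
`nums[1] = nums[0] + nums[-1]` → nums = [8, 96, 1, 8, 88]
`ans = nums` → ans = [8, 96, 1, 8, 88]
So ans = [8, 96, 1, 8, 88]

Answer: [8, 96, 1, 8, 88]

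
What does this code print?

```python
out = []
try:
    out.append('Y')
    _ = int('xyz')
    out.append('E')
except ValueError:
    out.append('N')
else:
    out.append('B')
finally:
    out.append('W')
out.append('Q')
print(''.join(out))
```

Execution trace: 'Y' (try body) → 'N' (except ValueError) → 'W' (finally) → 'Q' (after the try/except). Output: YNWQ

Answer: YNWQ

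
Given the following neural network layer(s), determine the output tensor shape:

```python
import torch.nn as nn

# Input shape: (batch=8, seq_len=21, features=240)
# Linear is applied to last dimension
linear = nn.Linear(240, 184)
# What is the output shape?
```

Input: (8, 21, 240) -> Output: (8, 21, 184)

Answer: (8, 21, 184)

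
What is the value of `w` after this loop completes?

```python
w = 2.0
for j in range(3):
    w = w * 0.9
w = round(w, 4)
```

Exponential decay: 2.0 * 0.9^3
`w` takes the values: 2.0 → 1.8 → 1.62 → 1.458

Answer: 1.458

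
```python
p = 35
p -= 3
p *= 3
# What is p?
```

Trace:
`p = 35` → p = 35
`p -= 3` → p = 32
`p *= 3` → p = 96
So p = 96

Answer: 96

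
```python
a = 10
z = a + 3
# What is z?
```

Trace:
`a = 10` → a = 10
`z = a + 3` → z = 13
So z = 13

Answer: 13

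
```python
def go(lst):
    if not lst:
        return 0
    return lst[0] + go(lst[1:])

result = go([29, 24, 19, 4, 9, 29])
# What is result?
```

29 + 24 + 19 + 4 + 9 + 29 + 0 = 114

Answer: 114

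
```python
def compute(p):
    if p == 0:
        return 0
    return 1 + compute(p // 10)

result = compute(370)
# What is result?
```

Count of digits of 370: 3

Answer: 3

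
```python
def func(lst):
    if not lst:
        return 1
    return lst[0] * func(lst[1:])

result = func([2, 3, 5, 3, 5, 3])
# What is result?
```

Product over [2, 3, 5, 3, 5, 3] = 2 * 3 * 5 * 3 * 5 * 3 = 1350

Answer: 1350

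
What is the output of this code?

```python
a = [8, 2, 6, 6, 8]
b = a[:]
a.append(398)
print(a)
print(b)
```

Key concept: slice [:] creates copy.
Step by step:
`a = [8, 2, 6, 6, 8]` → a = [8, 2, 6, 6, 8]
`b = a[:]` → b = [8, 2, 6, 6, 8]
`a.append(398)` → a = [8, 2, 6, 6, 8, 398]
`print(a)` → prints [8, 2, 6, 6, 8, 398]
`print(b)` → prints [8, 2, 6, 6, 8]

Answer:
[8, 2, 6, 6, 8, 398]
[8, 2, 6, 6, 8]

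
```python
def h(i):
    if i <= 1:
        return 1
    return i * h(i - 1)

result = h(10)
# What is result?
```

h(10) = 10 * 9 * 8 * 7 * 6 * 5 * 4 * 3 * 2 * 1 = 3628800

Answer: 3628800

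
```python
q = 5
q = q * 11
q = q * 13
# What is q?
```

Trace:
`q = 5` → q = 5
`q = q * 11` → q = 55
`q = q * 13` → q = 715
So q = 715

Answer: 715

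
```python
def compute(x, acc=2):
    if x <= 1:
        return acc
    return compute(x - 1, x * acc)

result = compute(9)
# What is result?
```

Accumulator trace (n, acc): (9, 2) -> (8, 18) -> (7, 144) -> (6, 1008) -> (5, 6048) -> (4, 30240) -> (3, 120960) -> (2, 362880) -> (1, 725760) -> return 725760

Answer: 725760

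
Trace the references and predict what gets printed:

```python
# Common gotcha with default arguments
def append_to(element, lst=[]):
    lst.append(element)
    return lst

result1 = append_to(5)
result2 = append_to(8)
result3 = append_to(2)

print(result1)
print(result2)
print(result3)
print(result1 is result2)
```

Key concept: mutable default argument gotcha.
Step by step:
`result1 = append_to(5)` → result1 = [5]
`result2 = append_to(8)` → result1 = [5, 8] (same object as result2); result2 = [5, 8] (same object as result1)
`result3 = append_to(2)` → result1 = [5, 8, 2] (same object as result2, result3); result2 = [5, 8, 2] (same object as result1, result3); result3 = [5, 8, 2] (same object as result1, result2)
`print(result1)` → prints [5, 8, 2]
`print(result2)` → prints [5, 8, 2]
`print(result3)` → prints [5, 8, 2]
`print(result1 is result2)` → prints True

Answer:
[5, 8, 2]
[5, 8, 2]
[5, 8, 2]
True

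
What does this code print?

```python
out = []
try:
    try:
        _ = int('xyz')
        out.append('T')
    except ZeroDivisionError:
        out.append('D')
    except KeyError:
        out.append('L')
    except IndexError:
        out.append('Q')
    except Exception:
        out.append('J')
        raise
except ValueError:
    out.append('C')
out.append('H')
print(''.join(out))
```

Execution trace: 'J' (inner except Exception) → 'C' (outer except ValueError) → 'H' (after the try/except). Output: JCH

Answer: JCH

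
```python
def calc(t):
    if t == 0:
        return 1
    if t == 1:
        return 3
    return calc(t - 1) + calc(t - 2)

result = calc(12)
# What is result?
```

Build up from base cases: calc(0)=1, calc(1)=3, calc(2)=4, calc(3)=7, calc(4)=11, calc(5)=18, calc(6)=29, ..., calc(12)=521

Answer: 521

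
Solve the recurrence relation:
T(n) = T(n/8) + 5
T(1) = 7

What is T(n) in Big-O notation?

Each step divides n by 8 and adds 5. After log_8(n) steps we reach T(1)=7. So T(n) = 5·log_8(n) + 7 = O(log n).

Answer: O(log n)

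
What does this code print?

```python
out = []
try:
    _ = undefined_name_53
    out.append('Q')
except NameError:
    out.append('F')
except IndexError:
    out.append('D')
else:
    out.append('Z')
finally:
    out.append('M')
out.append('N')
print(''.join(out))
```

Execution trace: 'F' (except NameError) → 'M' (finally) → 'N' (after the try/except). Output: FMN

Answer: FMN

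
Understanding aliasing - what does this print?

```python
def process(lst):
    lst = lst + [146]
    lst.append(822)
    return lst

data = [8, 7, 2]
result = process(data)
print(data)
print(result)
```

Key concept: rebinding parameter vs mutation.
Step by step:
`data = [8, 7, 2]` → data = [8, 7, 2]
`result = process(data)` → result = [8, 7, 2, 146, 822]
`print(data)` → prints [8, 7, 2]
`print(result)` → prints [8, 7, 2, 146, 822]

Answer:
[8, 7, 2]
[8, 7, 2, 146, 822]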